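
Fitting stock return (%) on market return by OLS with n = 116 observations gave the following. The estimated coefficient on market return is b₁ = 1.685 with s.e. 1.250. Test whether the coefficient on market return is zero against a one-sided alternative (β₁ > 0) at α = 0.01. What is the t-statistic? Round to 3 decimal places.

t = 1.348

H₀: β₁ = 0 vs H₁: β₁ > 0.
t = (b₁ − β₁⁰)/SE = 1.685 / 1.250 = 1.348.
df = n − 2 = 116 − 2 = 114.
One-sided p ≈ 0.0902, which is ≥ 0.01, so fail to reject H₀.
The data do not give significant evidence that the true slope on market return is positive.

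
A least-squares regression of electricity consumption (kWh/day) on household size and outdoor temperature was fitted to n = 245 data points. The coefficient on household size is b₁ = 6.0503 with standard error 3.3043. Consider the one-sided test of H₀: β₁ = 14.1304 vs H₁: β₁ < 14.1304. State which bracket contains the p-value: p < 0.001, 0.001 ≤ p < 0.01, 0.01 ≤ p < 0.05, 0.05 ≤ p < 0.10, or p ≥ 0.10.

0.001 ≤ p < 0.01

t = (6.0503 − 14.1304) / 3.3043 = -2.445.
df = n − k − 1 = 245 − 2 − 1 = 242.
One-sided p = P(T_{242} < t) ≈ 0.0076.
So 0.001 ≤ p < 0.01.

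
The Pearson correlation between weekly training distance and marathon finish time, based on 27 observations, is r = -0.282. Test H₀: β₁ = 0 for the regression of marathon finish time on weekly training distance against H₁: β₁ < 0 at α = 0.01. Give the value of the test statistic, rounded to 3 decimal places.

t = -1.470

t = r·√(n − 2)/√(1 − r²) = -0.282·√25/√0.920476 = -1.470.
df = n − 2 = 25.
One-sided p ≈ 0.0771, which is ≥ 0.01, so fail to reject H₀.
The data do not give significant evidence of a linear association between weekly training distance and marathon finish time.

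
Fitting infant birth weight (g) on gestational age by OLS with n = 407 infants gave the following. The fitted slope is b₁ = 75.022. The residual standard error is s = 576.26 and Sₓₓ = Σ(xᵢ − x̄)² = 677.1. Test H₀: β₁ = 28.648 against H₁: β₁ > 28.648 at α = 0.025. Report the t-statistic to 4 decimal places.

SE(b₁) = s/√Sₓₓ = 576.26/√677.1 = 22.1458.
t = (75.022 − 28.648) / 22.1458 = 2.0940.
df = n − 2 = 405.
One-sided p ≈ 0.0184, which is < 0.025, so reject H₀.
There is evidence that the true slope on gestational age exceeds 28.648 g per unit.

t = 2.0940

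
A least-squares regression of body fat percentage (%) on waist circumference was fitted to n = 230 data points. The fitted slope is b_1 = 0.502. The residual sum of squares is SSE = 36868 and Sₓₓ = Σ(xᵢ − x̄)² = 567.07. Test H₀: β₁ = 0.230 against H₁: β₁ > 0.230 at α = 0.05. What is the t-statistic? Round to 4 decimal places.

MSE = SSE/(n − 2) = 36868/228 = 161.702.
SE(b_1) = √(MSE/Sₓₓ) = √(161.702/567.07) = 0.533997.
t = (0.502 − 0.230) / 0.533997 = 0.5094.
df = n − 2 = 228.
One-sided p ≈ 0.3055, which is ≥ 0.05, so fail to reject H₀.
The data do not give significant evidence that the true slope on waist circumference exceeds 0.230 % per unit.

t = 0.5094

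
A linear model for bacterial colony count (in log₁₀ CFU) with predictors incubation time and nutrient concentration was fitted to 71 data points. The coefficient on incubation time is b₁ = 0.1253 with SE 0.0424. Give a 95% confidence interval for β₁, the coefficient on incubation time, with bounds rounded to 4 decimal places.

df = n − k − 1 = 71 − 2 − 1 = 68.
t* = t_{0.025, 68} = 1.995469.
Margin = t* × SE = 1.995469 × 0.0424 = 0.084608.
CI: 0.1253 ± 0.084608 → (0.0407, 0.2099).
With 95% confidence, each one-unit increase in incubation time is associated with a change of between 0.0407 and 0.2099 log₁₀ CFU in bacterial colony count, holding the other predictors fixed.

(0.0407, 0.2099)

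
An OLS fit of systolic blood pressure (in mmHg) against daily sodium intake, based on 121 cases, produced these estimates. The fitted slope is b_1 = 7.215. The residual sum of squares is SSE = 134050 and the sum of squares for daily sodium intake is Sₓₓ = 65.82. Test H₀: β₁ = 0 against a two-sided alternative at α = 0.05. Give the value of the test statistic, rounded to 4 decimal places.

MSE = SSE/(n − 2) = 134050/119 = 1126.47.
SE(b_1) = √(MSE/Sₓₓ) = √(1126.47/65.82) = 4.13696.
t = 7.215 / 4.13696 = 1.7440.
df = n − 2 = 119.
Two-sided p ≈ 0.0837, which is ≥ 0.05, so fail to reject H₀.
The data do not give significant evidence of an association between daily sodium intake and systolic blood pressure.

t = 1.7440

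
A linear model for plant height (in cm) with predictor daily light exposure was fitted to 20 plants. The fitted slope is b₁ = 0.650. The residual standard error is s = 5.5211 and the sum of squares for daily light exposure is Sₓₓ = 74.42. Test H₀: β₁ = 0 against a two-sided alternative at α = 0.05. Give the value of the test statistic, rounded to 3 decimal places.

t = 1.016

SE(b₁) = s/√Sₓₓ = 5.5211/√74.42 = 0.640001.
t = 0.650 / 0.640001 = 1.016.
df = n − 2 = 18.
Two-sided p ≈ 0.3233, which is ≥ 0.05, so fail to reject H₀.
The data do not give significant evidence of an association between daily light exposure and plant height.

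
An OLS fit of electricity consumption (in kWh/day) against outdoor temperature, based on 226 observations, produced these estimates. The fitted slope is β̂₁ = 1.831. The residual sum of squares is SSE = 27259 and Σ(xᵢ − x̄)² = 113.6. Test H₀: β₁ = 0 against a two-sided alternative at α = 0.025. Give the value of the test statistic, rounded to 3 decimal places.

t = 1.769

MSE = SSE/(n − 2) = 27259/224 = 121.692.
SE(β̂₁) = √(MSE/Sₓₓ) = √(121.692/113.6) = 1.035.
t = 1.831 / 1.035 = 1.769.
df = n − 2 = 224.
Two-sided p ≈ 0.0782, which is ≥ 0.025, so fail to reject H₀.
The data do not give significant evidence of an association between outdoor temperature and electricity consumption.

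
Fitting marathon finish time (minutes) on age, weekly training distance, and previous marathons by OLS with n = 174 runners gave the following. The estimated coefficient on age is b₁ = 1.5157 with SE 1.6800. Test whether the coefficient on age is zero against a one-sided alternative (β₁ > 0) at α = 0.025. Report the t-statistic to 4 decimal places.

t = 0.9022

H₀: β₁ = 0 vs H₁: β₁ > 0.
t = (b₁ − β₁⁰)/SE = 1.5157 / 1.6800 = 0.9022.
df = n − k − 1 = 174 − 3 − 1 = 170.
One-sided p ≈ 0.1841, which is ≥ 0.025, so fail to reject H₀.
The data do not give significant evidence that the true slope on age is positive, holding the other predictors fixed.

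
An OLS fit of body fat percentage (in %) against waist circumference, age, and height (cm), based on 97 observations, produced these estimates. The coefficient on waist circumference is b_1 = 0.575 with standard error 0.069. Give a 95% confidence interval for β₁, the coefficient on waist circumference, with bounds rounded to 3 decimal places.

df = n − k − 1 = 97 − 3 − 1 = 93.
t* = t_{0.025, 93} = 1.985802.
Margin = t* × SE = 1.985802 × 0.069 = 0.13702.
CI: 0.575 ± 0.13702 → (0.438, 0.712).
With 95% confidence, each one-unit increase in waist circumference is associated with a change of between 0.438 and 0.712 % in body fat percentage, holding the other predictors fixed.

(0.438, 0.712)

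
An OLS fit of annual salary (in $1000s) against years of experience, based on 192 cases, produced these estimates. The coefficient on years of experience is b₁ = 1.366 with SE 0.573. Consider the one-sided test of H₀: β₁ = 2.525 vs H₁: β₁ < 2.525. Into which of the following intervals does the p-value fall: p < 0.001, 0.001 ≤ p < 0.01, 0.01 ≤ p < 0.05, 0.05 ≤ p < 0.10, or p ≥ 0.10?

t = (1.366 − 2.525) / 0.573 = -2.023.
df = n − 2 = 192 − 2 = 190.
One-sided p = P(T_{190} < t) ≈ 0.0223.
So 0.01 ≤ p < 0.05.

0.01 ≤ p < 0.05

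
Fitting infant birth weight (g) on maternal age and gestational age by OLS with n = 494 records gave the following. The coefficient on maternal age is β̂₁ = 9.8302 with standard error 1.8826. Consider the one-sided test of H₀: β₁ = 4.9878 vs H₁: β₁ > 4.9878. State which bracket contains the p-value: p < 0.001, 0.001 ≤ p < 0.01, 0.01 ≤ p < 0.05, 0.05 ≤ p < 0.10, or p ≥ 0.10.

t = (9.8302 − 4.9878) / 1.8826 = 2.572.
df = n − k − 1 = 494 − 2 − 1 = 491.
One-sided p = P(T_{491} > t) ≈ 0.0052.
So 0.001 ≤ p < 0.01.

0.001 ≤ p < 0.01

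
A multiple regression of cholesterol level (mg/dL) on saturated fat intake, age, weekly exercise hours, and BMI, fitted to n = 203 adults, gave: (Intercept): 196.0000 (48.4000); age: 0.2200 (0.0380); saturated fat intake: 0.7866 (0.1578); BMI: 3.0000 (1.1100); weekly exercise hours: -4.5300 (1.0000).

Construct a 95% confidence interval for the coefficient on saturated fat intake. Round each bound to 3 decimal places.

Read off: b = 0.7866, SE = 0.1578 for saturated fat intake.
df = n − k − 1 = 203 − 4 − 1 = 198.
t* = t_{0.025, 198} = 1.972017.
Margin = t* × SE = 1.972017 × 0.1578 = 0.31118.
CI: 0.7866 ± 0.31118 → (0.475, 1.098).

(0.475, 1.098)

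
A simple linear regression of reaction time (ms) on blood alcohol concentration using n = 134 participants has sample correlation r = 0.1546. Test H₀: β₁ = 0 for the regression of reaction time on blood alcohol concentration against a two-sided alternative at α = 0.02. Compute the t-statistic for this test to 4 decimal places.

t = r·√(n − 2)/√(1 − r²) = 0.1546·√132/√0.976099 = 1.7978.
df = n − 2 = 132.
Two-sided p ≈ 0.0745, which is ≥ 0.02, so fail to reject H₀.
The data do not give significant evidence of a linear association between blood alcohol concentration and reaction time.

t = 1.7978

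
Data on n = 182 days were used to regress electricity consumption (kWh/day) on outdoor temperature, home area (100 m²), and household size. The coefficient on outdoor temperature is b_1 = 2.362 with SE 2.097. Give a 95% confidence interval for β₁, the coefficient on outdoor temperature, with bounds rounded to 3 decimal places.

df = n − k − 1 = 182 − 3 − 1 = 178.
t* = t_{0.025, 178} = 1.973381.
Margin = t* × SE = 1.973381 × 2.097 = 4.13818.
CI: 2.362 ± 4.13818 → (-1.776, 6.500).
With 95% confidence, each one-unit increase in outdoor temperature is associated with a change of between -1.776 and 6.500 kWh/day in electricity consumption, holding the other predictors fixed.

(-1.776, 6.500)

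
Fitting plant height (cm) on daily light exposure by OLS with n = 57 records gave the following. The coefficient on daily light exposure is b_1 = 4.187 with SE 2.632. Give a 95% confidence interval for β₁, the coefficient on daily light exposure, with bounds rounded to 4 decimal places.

df = n − 2 = 57 − 2 = 55.
t* = t_{0.025, 55} = 2.004045.
Margin = t* × SE = 2.004045 × 2.632 = 5.274646.
CI: 4.187 ± 5.274646 → (-1.0876, 9.4616).
With 95% confidence, each one-unit increase in daily light exposure is associated with a change of between -1.0876 and 9.4616 cm in plant height.

(-1.0876, 9.4616)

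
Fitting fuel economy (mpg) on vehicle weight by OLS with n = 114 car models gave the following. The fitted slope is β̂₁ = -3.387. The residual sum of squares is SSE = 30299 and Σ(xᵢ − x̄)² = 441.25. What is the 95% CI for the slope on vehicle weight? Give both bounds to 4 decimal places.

(-4.9384, -1.8356)

MSE = SSE/(n − 2) = 30299/112 = 270.527.
SE(β̂₁) = √(MSE/Sₓₓ) = √(270.527/441.25) = 0.783002.
df = n − 2 = 112.
t* = t_{0.025, 112} = 1.981372.
Margin = t* × SE = 1.981372 × 0.783002 = 1.551418.
CI: -3.387 ± 1.551418 → (-4.9384, -1.8356).
With 95% confidence, each one-unit increase in vehicle weight is associated with a change of between -4.9384 and -1.8356 mpg in fuel economy.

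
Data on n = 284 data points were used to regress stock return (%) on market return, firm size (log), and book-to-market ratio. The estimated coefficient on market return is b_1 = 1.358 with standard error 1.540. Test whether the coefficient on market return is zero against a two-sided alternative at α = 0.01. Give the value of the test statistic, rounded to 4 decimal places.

t = 0.8818

H₀: β₁ = 0 vs H₁: β₁ ≠ 0.
t = (b_1 − β₁⁰)/SE = 1.358 / 1.540 = 0.8818.
df = n − k − 1 = 284 − 3 − 1 = 280.
Two-sided p ≈ 0.3786, which is ≥ 0.01, so fail to reject H₀.
The data do not give significant evidence of an association between market return and stock return, after adjusting for the other predictors.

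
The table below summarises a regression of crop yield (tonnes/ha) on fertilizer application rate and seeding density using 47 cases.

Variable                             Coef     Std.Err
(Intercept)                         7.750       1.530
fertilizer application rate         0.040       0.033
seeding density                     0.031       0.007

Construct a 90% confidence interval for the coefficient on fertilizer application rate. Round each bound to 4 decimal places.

Read off: b = 0.040, SE = 0.033 for fertilizer application rate.
df = n − k − 1 = 47 − 2 − 1 = 44.
t* = t_{0.05, 44} = 1.68023.
Margin = t* × SE = 1.68023 × 0.033 = 0.055448.
CI: 0.040 ± 0.055448 → (-0.0154, 0.0954).

(-0.0154, 0.0954)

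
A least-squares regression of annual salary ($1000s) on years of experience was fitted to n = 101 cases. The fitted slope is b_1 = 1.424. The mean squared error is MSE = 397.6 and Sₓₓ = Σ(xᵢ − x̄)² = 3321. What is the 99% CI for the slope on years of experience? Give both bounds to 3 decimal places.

SE(b_1) = √(MSE/Sₓₓ) = √(397.6/3321) = 0.34601.
df = n − 2 = 99.
t* = t_{0.005, 99} = 2.626405.
Margin = t* × SE = 2.626405 × 0.34601 = 0.90876.
CI: 1.424 ± 0.90876 → (0.515, 2.333).
With 99% confidence, each one-unit increase in years of experience is associated with a change of between 0.515 and 2.333 $1000s in annual salary.

(0.515, 2.333)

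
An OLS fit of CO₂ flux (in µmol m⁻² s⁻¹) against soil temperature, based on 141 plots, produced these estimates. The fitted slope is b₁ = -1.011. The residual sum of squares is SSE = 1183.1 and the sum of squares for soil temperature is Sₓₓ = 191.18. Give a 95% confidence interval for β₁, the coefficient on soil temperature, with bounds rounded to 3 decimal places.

(-1.428, -0.594)

MSE = SSE/(n − 2) = 1183.1/139 = 8.51151.
SE(b₁) = √(MSE/Sₓₓ) = √(8.51151/191.18) = 0.211.
df = n − 2 = 139.
t* = t_{0.025, 139} = 1.977178.
Margin = t* × SE = 1.977178 × 0.211 = 0.41718.
CI: -1.011 ± 0.41718 → (-1.428, -0.594).
With 95% confidence, each one-unit increase in soil temperature is associated with a change of between -1.428 and -0.594 µmol m⁻² s⁻¹ in CO₂ flux.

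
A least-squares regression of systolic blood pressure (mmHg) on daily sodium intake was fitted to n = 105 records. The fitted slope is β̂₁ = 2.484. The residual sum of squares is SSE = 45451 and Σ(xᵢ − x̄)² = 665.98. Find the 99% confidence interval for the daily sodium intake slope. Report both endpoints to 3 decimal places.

MSE = SSE/(n − 2) = 45451/103 = 441.272.
SE(β̂₁) = √(MSE/Sₓₓ) = √(441.272/665.98) = 0.813996.
df = n − 2 = 103.
t* = t_{0.005, 103} = 2.624407.
Margin = t* × SE = 2.624407 × 0.813996 = 2.13626.
CI: 2.484 ± 2.13626 → (0.348, 4.620).
With 99% confidence, each one-unit increase in daily sodium intake is associated with a change of between 0.348 and 4.620 mmHg in systolic blood pressure.

(0.348, 4.620)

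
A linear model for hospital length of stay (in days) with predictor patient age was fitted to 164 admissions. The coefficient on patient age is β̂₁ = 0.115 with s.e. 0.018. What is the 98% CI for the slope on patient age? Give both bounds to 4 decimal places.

(0.0727, 0.1573)

df = n − 2 = 164 − 2 = 162.
t* = t_{0.01, 162} = 2.349586.
Margin = t* × SE = 2.349586 × 0.018 = 0.042293.
CI: 0.115 ± 0.042293 → (0.0727, 0.1573).
With 98% confidence, each one-unit increase in patient age is associated with a change of between 0.0727 and 0.1573 days in hospital length of stay.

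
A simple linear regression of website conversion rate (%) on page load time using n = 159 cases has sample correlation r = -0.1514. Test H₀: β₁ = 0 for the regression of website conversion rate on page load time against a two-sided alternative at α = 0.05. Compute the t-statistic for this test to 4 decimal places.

t = r·√(n − 2)/√(1 − r²) = -0.1514·√157/√0.977078 = -1.9192.
df = n − 2 = 157.
Two-sided p ≈ 0.0568, which is ≥ 0.05, so fail to reject H₀.
The data do not give significant evidence of a linear association between page load time and website conversion rate.

t = -1.9192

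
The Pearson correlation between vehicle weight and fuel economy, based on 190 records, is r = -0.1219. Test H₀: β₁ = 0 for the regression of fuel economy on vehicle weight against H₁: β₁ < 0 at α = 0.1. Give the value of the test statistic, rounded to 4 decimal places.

t = -1.6840

t = r·√(n − 2)/√(1 − r²) = -0.1219·√188/√0.98514 = -1.6840.
df = n − 2 = 188.
One-sided p ≈ 0.0469, which is < 0.1, so reject H₀.
There is evidence of a linear association between vehicle weight and fuel economy.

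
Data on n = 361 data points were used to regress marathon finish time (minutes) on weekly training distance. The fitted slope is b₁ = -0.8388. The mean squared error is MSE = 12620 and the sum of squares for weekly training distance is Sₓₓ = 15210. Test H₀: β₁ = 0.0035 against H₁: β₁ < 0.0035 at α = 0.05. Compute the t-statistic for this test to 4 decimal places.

t = -0.9247

SE(b₁) = √(MSE/Sₓₓ) = √(12620/15210) = 0.910888.
t = (-0.8388 − 0.0035) / 0.910888 = -0.9247.
df = n − 2 = 359.
One-sided p ≈ 0.1779, which is ≥ 0.05, so fail to reject H₀.
The data do not give significant evidence that the true slope on weekly training distance is below 0.0035 minutes per unit.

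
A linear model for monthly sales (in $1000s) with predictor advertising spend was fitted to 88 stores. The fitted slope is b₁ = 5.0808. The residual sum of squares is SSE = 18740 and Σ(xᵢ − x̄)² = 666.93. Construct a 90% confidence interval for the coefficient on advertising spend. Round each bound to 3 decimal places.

MSE = SSE/(n − 2) = 18740/86 = 217.907.
SE(b₁) = √(MSE/Sₓₓ) = √(217.907/666.93) = 0.571604.
df = n − 2 = 86.
t* = t_{0.05, 86} = 1.662765.
Margin = t* × SE = 1.662765 × 0.571604 = 0.95044.
CI: 5.0808 ± 0.95044 → (4.130, 6.031).
With 90% confidence, each one-unit increase in advertising spend is associated with a change of between 4.130 and 6.031 $1000s in monthly sales.

(4.130, 6.031)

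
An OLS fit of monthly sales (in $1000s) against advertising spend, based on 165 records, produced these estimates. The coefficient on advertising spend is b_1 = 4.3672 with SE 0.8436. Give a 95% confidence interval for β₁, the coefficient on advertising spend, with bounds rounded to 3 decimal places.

(2.701, 6.033)

df = n − 2 = 165 − 2 = 163.
t* = t_{0.025, 163} = 1.974625.
Margin = t* × SE = 1.974625 × 0.8436 = 1.66579.
CI: 4.3672 ± 1.66579 → (2.701, 6.033).
With 95% confidence, each one-unit increase in advertising spend is associated with a change of between 2.701 and 6.033 $1000s in monthly sales.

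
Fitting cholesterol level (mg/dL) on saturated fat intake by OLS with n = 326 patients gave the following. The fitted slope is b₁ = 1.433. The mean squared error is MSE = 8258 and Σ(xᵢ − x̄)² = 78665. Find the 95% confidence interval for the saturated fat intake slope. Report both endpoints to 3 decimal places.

(0.796, 2.070)

SE(b₁) = √(MSE/Sₓₓ) = √(8258/78665) = 0.324001.
df = n − 2 = 324.
t* = t_{0.025, 324} = 1.967313.
Margin = t* × SE = 1.967313 × 0.324001 = 0.63741.
CI: 1.433 ± 0.63741 → (0.796, 2.070).
With 95% confidence, each one-unit increase in saturated fat intake is associated with a change of between 0.796 and 2.070 mg/dL in cholesterol level.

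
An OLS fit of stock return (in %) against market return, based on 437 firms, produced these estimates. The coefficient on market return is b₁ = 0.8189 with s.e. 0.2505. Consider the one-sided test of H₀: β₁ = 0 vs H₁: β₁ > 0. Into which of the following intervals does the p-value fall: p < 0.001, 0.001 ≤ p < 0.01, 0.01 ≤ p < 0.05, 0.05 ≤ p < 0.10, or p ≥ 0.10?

p < 0.001

t = 0.8189 / 0.2505 = 3.269.
df = n − 2 = 437 − 2 = 435.
One-sided p = P(T_{435} > t) ≈ 0.0006.
So p < 0.001.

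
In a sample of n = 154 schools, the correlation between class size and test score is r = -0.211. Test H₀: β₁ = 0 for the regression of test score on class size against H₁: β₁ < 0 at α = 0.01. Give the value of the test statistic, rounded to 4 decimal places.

t = -2.6613

t = r·√(n − 2)/√(1 − r²) = -0.211·√152/√0.955479 = -2.6613.
df = n − 2 = 152.
One-sided p ≈ 0.0043, which is < 0.01, so reject H₀.
There is evidence of a linear association between class size and test score.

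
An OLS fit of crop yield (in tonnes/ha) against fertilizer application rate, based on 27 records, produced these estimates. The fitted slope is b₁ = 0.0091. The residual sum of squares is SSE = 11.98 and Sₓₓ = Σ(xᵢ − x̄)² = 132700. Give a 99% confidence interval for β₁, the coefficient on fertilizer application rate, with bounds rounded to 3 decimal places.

(0.004, 0.014)

MSE = SSE/(n − 2) = 11.98/25 = 0.4792.
SE(b₁) = √(MSE/Sₓₓ) = √(0.4792/132700) = 0.0019003.
df = n − 2 = 25.
t* = t_{0.005, 25} = 2.787436.
Margin = t* × SE = 2.787436 × 0.0019003 = 0.00530.
CI: 0.0091 ± 0.00530 → (0.004, 0.014).
With 99% confidence, each one-unit increase in fertilizer application rate is associated with a change of between 0.004 and 0.014 tonnes/ha in crop yield.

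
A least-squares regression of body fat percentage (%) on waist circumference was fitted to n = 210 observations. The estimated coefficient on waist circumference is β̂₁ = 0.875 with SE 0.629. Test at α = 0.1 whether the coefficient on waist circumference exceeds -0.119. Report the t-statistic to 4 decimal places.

H₀: β₁ = -0.119 vs H₁: β₁ > -0.119.
t = (β̂₁ − β₁⁰)/SE = (0.875 − (-0.119)) / 0.629 = 1.5803.
df = n − 2 = 210 − 2 = 208.
One-sided p ≈ 0.0578, which is < 0.1, so reject H₀.
There is evidence that the true slope on waist circumference exceeds -0.119 % per unit.

t = 1.5803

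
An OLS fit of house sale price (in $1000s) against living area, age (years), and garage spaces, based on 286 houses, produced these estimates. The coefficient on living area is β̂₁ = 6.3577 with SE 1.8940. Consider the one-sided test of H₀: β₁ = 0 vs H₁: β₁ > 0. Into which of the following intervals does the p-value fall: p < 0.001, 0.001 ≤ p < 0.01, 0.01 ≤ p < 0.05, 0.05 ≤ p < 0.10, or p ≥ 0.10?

p < 0.001

t = 6.3577 / 1.8940 = 3.357.
df = n − k − 1 = 286 − 3 − 1 = 282.
One-sided p = P(T_{282} > t) ≈ 0.0004.
So p < 0.001.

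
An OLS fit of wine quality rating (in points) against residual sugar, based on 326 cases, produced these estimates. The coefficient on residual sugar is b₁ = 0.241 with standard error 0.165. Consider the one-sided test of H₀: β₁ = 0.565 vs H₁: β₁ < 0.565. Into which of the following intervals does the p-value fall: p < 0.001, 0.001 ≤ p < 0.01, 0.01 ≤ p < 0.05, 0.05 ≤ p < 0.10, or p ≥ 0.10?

t = (0.241 − 0.565) / 0.165 = -1.964.
df = n − 2 = 326 − 2 = 324.
One-sided p = P(T_{324} < t) ≈ 0.0252.
So 0.01 ≤ p < 0.05.

0.01 ≤ p < 0.05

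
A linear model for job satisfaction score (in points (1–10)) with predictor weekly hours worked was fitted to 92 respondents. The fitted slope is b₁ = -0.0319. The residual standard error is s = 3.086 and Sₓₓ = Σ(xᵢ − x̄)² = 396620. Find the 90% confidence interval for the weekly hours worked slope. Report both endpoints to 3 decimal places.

SE(b₁) = s/√Sₓₓ = 3.086/√396620 = 0.00490014.
df = n − 2 = 90.
t* = t_{0.05, 90} = 1.661961.
Margin = t* × SE = 1.661961 × 0.00490014 = 0.00814.
CI: -0.0319 ± 0.00814 → (-0.040, -0.024).
With 90% confidence, each one-unit increase in weekly hours worked is associated with a change of between -0.040 and -0.024 points (1–10) in job satisfaction score.

(-0.040, -0.024)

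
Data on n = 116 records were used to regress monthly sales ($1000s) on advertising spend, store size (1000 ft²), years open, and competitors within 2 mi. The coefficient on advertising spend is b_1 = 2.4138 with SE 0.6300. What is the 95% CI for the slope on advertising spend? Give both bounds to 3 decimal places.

df = n − k − 1 = 116 − 4 − 1 = 111.
t* = t_{0.025, 111} = 1.981567.
Margin = t* × SE = 1.981567 × 0.6300 = 1.24839.
CI: 2.4138 ± 1.24839 → (1.165, 3.662).
With 95% confidence, each one-unit increase in advertising spend is associated with a change of between 1.165 and 3.662 $1000s in monthly sales, holding the other predictors fixed.

(1.165, 3.662)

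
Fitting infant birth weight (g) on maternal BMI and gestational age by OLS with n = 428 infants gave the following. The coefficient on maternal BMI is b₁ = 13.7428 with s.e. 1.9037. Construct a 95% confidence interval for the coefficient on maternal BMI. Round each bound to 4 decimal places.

df = n − k − 1 = 428 − 2 − 1 = 425.
t* = t_{0.025, 425} = 1.965561.
Margin = t* × SE = 1.965561 × 1.9037 = 3.741839.
CI: 13.7428 ± 3.741839 → (10.0010, 17.4846).
With 95% confidence, each one-unit increase in maternal BMI is associated with a change of between 10.0010 and 17.4846 g in infant birth weight, holding the other predictors fixed.

(10.0010, 17.4846)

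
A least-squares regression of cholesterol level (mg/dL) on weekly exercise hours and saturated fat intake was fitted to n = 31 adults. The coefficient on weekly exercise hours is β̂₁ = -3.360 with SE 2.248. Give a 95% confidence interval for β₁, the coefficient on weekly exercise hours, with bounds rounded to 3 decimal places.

df = n − k − 1 = 31 − 2 − 1 = 28.
t* = t_{0.025, 28} = 2.048407.
Margin = t* × SE = 2.048407 × 2.248 = 4.60482.
CI: -3.360 ± 4.60482 → (-7.965, 1.245).
With 95% confidence, each one-unit increase in weekly exercise hours is associated with a change of between -7.965 and 1.245 mg/dL in cholesterol level, holding the other predictors fixed.

(-7.965, 1.245)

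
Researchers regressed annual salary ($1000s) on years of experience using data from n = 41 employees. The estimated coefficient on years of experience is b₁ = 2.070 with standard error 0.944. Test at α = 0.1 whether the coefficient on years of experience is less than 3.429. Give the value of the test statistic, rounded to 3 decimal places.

t = -1.440

H₀: β₁ = 3.429 vs H₁: β₁ < 3.429.
t = (b₁ − β₁⁰)/SE = (2.070 − 3.429) / 0.944 = -1.440.
df = n − 2 = 41 − 2 = 39.
One-sided p ≈ 0.0790, which is < 0.1, so reject H₀.
There is evidence that the true slope on years of experience is below 3.429 $1000s per unit.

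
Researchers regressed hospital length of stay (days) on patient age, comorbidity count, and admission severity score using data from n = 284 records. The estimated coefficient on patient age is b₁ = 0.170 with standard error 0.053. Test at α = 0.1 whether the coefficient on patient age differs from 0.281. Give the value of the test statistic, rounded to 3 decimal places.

H₀: β₁ = 0.281 vs H₁: β₁ ≠ 0.281.
t = (b₁ − β₁⁰)/SE = (0.170 − 0.281) / 0.053 = -2.094.
df = n − k − 1 = 284 − 3 − 1 = 280.
Two-sided p ≈ 0.0371, which is < 0.1, so reject H₀.
There is evidence that the true slope on patient age differs from 0.281 days per unit, holding the other predictors fixed.

t = -2.094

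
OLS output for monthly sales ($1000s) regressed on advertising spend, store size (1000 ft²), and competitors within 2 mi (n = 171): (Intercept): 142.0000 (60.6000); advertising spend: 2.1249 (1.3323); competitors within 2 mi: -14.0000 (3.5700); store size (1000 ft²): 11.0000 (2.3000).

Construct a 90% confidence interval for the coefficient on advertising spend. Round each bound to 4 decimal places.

(-0.0788, 4.3286)

Read off: b = 2.1249, SE = 1.3323 for advertising spend.
df = n − k − 1 = 171 − 3 − 1 = 167.
t* = t_{0.05, 167} = 1.654029.
Margin = t* × SE = 1.654029 × 1.3323 = 2.203663.
CI: 2.1249 ± 2.203663 → (-0.0788, 4.3286).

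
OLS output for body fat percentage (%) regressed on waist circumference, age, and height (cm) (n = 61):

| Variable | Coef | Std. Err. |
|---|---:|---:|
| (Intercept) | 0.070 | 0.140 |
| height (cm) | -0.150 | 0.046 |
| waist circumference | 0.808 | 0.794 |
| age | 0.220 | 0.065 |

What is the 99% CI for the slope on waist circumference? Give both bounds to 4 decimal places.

Read off: b = 0.808, SE = 0.794 for waist circumference.
df = n − k − 1 = 61 − 3 − 1 = 57.
t* = t_{0.005, 57} = 2.66487.
Margin = t* × SE = 2.66487 × 0.794 = 2.115907.
CI: 0.808 ± 2.115907 → (-1.3079, 2.9239).

(-1.3079, 2.9239)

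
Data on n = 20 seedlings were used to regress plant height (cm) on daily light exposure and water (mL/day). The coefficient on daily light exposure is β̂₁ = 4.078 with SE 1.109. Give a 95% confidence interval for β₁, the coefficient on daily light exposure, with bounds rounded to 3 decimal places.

(1.738, 6.418)

df = n − k − 1 = 20 − 2 − 1 = 17.
t* = t_{0.025, 17} = 2.109816.
Margin = t* × SE = 2.109816 × 1.109 = 2.33979.
CI: 4.078 ± 2.33979 → (1.738, 6.418).
With 95% confidence, each one-unit increase in daily light exposure is associated with a change of between 1.738 and 6.418 cm in plant height, holding the other predictors fixed.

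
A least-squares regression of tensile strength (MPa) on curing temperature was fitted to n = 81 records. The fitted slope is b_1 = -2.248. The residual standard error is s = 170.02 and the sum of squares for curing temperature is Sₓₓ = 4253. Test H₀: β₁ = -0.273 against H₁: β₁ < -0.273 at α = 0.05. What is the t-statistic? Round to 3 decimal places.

SE(b_1) = s/√Sₓₓ = 170.02/√4253 = 2.60707.
t = (-2.248 − (-0.273)) / 2.60707 = -0.758.
df = n − 2 = 79.
One-sided p ≈ 0.2255, which is ≥ 0.05, so fail to reject H₀.
The data do not give significant evidence that the true slope on curing temperature is below -0.273 MPa per unit.

t = -0.758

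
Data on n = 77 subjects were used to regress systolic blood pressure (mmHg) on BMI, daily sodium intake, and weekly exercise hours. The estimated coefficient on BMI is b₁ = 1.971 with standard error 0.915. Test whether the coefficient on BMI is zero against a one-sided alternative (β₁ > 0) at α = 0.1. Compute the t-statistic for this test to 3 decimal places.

t = 2.154

H₀: β₁ = 0 vs H₁: β₁ > 0.
t = (b₁ − β₁⁰)/SE = 1.971 / 0.915 = 2.154.
df = n − k − 1 = 77 − 3 − 1 = 73.
One-sided p ≈ 0.0173, which is < 0.1, so reject H₀.
There is evidence that the true slope on BMI is positive, holding the other predictors fixed.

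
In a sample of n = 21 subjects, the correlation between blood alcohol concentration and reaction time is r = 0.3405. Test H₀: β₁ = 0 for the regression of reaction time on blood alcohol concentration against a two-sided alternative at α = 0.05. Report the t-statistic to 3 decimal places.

t = r·√(n − 2)/√(1 − r²) = 0.3405·√19/√0.88406 = 1.579.
df = n − 2 = 19.
Two-sided p ≈ 0.1309, which is ≥ 0.05, so fail to reject H₀.
The data do not give significant evidence of a linear association between blood alcohol concentration and reaction time.

t = 1.579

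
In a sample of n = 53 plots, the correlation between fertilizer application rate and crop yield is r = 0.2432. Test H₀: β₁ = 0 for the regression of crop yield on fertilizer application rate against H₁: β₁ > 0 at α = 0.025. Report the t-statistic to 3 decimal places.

t = r·√(n − 2)/√(1 − r²) = 0.2432·√51/√0.940854 = 1.791.
df = n − 2 = 51.
One-sided p ≈ 0.0397, which is ≥ 0.025, so fail to reject H₀.
The data do not give significant evidence of a linear association between fertilizer application rate and crop yield.

t = 1.791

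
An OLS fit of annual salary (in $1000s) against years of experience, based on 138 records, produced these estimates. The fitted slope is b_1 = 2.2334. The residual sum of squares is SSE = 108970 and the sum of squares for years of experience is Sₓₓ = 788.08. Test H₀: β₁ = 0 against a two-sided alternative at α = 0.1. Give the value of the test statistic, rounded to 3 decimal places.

MSE = SSE/(n − 2) = 108970/136 = 801.25.
SE(b_1) = √(MSE/Sₓₓ) = √(801.25/788.08) = 1.00832.
t = 2.2334 / 1.00832 = 2.215.
df = n − 2 = 136.
Two-sided p ≈ 0.0284, which is < 0.1, so reject H₀.
There is evidence that years of experience is associated with annual salary.

t = 2.215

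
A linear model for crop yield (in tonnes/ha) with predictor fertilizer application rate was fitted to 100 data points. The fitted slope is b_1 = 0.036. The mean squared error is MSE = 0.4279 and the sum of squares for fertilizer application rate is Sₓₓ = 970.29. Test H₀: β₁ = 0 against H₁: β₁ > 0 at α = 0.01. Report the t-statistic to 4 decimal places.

SE(b_1) = √(MSE/Sₓₓ) = √(0.4279/970.29) = 0.0210001.
t = 0.036 / 0.0210001 = 1.7143.
df = n − 2 = 98.
One-sided p ≈ 0.0448, which is ≥ 0.01, so fail to reject H₀.
The data do not give significant evidence that the true slope on fertilizer application rate is positive.

t = 1.7143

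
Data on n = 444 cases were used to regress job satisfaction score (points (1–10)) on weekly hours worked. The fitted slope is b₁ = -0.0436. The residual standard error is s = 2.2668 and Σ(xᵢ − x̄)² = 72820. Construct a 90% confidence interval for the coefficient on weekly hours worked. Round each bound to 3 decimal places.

SE(b₁) = s/√Sₓₓ = 2.2668/√72820 = 0.00840017.
df = n − 2 = 442.
t* = t_{0.05, 442} = 1.648308.
Margin = t* × SE = 1.648308 × 0.00840017 = 0.01385.
CI: -0.0436 ± 0.01385 → (-0.057, -0.030).
With 90% confidence, each one-unit increase in weekly hours worked is associated with a change of between -0.057 and -0.030 points (1–10) in job satisfaction score.

(-0.057, -0.030)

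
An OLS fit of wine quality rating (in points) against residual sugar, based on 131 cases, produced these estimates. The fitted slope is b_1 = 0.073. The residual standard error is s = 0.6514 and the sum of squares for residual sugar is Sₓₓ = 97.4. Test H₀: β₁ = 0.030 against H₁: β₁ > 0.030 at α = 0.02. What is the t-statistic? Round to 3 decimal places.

SE(b_1) = s/√Sₓₓ = 0.6514/√97.4 = 0.0660037.
t = (0.073 − 0.030) / 0.0660037 = 0.651.
df = n − 2 = 129.
One-sided p ≈ 0.2579, which is ≥ 0.02, so fail to reject H₀.
The data do not give significant evidence that the true slope on residual sugar exceeds 0.030 points per unit.

t = 0.651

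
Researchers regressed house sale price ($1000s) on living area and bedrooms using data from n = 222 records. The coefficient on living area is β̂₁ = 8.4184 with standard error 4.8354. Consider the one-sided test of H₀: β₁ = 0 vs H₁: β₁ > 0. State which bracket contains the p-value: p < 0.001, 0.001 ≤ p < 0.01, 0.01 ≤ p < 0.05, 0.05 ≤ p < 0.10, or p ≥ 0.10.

t = 8.4184 / 4.8354 = 1.741.
df = n − k − 1 = 222 − 2 − 1 = 219.
One-sided p = P(T_{219} > t) ≈ 0.0415.
So 0.01 ≤ p < 0.05.

0.01 ≤ p < 0.05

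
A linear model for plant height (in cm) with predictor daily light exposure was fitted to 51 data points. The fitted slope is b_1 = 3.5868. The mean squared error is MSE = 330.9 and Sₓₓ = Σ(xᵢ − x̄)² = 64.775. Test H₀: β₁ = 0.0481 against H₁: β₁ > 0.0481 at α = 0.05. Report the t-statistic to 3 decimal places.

SE(b_1) = √(MSE/Sₓₓ) = √(330.9/64.775) = 2.26019.
t = (3.5868 − 0.0481) / 2.26019 = 1.566.
df = n − 2 = 49.
One-sided p ≈ 0.0619, which is ≥ 0.05, so fail to reject H₀.
The data do not give significant evidence that the true slope on daily light exposure exceeds 0.0481 cm per unit.

t = 1.566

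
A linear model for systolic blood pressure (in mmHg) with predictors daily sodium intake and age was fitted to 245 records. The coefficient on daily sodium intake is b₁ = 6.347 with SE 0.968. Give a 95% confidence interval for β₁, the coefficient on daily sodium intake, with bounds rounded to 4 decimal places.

(4.4402, 8.2538)

df = n − k − 1 = 245 − 2 − 1 = 242.
t* = t_{0.025, 242} = 1.969815.
Margin = t* × SE = 1.969815 × 0.968 = 1.906781.
CI: 6.347 ± 1.906781 → (4.4402, 8.2538).
With 95% confidence, each one-unit increase in daily sodium intake is associated with a change of between 4.4402 and 8.2538 mmHg in systolic blood pressure, holding the other predictors fixed.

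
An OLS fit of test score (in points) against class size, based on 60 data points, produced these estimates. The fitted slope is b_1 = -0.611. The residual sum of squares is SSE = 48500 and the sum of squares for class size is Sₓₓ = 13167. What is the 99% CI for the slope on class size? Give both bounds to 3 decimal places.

(-1.282, 0.060)

MSE = SSE/(n − 2) = 48500/58 = 836.207.
SE(b_1) = √(MSE/Sₓₓ) = √(836.207/13167) = 0.252007.
df = n − 2 = 58.
t* = t_{0.005, 58} = 2.663287.
Margin = t* × SE = 2.663287 × 0.252007 = 0.67117.
CI: -0.611 ± 0.67117 → (-1.282, 0.060).
With 99% confidence, each one-unit increase in class size is associated with a change of between -1.282 and 0.060 points in test score.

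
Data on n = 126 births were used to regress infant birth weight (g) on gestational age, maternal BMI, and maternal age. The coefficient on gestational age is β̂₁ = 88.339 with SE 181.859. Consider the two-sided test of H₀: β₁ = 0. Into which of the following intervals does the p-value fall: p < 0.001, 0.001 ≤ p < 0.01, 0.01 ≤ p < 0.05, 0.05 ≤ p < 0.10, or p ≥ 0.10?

p ≥ 0.10

t = 88.339 / 181.859 = 0.486.
df = n − k − 1 = 126 − 3 − 1 = 122.
Two-sided p = 2·P(T_{122} > |t|) ≈ 0.6280.
So p ≥ 0.10.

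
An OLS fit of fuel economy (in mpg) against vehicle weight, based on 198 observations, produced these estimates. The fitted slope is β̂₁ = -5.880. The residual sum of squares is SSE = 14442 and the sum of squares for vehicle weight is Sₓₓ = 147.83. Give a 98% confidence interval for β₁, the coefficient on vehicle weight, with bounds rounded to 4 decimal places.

MSE = SSE/(n − 2) = 14442/196 = 73.6837.
SE(β̂₁) = √(MSE/Sₓₓ) = √(73.6837/147.83) = 0.705999.
df = n − 2 = 196.
t* = t_{0.01, 196} = 2.345524.
Margin = t* × SE = 2.345524 × 0.705999 = 1.655938.
CI: -5.880 ± 1.655938 → (-7.5359, -4.2241).
With 98% confidence, each one-unit increase in vehicle weight is associated with a change of between -7.5359 and -4.2241 mpg in fuel economy.

(-7.5359, -4.2241)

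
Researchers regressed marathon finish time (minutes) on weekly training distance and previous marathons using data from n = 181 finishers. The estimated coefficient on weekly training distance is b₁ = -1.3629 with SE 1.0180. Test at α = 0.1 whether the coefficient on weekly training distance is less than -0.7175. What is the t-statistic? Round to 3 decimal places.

t = -0.634

H₀: β₁ = -0.7175 vs H₁: β₁ < -0.7175.
t = (b₁ − β₁⁰)/SE = (-1.3629 − (-0.7175)) / 1.0180 = -0.634.
df = n − k − 1 = 181 − 2 − 1 = 178.
One-sided p ≈ 0.2635, which is ≥ 0.1, so fail to reject H₀.
The data do not give significant evidence that the true slope on weekly training distance is below -0.7175 minutes per unit, holding the other predictors fixed.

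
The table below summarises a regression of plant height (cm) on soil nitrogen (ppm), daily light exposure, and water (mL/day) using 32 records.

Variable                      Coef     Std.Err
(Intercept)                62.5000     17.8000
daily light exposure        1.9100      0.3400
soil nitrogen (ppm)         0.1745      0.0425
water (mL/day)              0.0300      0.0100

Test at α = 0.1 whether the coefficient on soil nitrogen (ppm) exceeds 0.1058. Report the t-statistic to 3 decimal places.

t = 1.616

Read off: b = 0.1745, SE = 0.0425 for soil nitrogen (ppm).
H₀: β₁ = 0.1058 vs H₁: β₁ > 0.1058.
t = (0.1745 − 0.1058) / 0.0425 = 1.616.
df = n − k − 1 = 32 − 3 − 1 = 28.
One-sided p ≈ 0.0586, which is < 0.1, so reject H₀.
There is evidence that the true slope on soil nitrogen (ppm) exceeds 0.1058 cm per unit, holding the other predictors fixed.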